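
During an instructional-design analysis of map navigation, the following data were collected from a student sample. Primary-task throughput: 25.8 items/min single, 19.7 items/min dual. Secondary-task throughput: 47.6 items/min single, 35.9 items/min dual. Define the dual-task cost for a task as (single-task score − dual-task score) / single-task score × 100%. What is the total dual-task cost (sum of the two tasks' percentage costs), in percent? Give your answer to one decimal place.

48.2

Primary cost = (25.8 − 19.7) / 25.8 × 100% = 23.6434%.
Secondary cost = (47.6 − 35.9) / 47.6 × 100% = 24.5798%.
Total = 23.6434% + 24.5798% = 48.2232% ≈ 48.2%.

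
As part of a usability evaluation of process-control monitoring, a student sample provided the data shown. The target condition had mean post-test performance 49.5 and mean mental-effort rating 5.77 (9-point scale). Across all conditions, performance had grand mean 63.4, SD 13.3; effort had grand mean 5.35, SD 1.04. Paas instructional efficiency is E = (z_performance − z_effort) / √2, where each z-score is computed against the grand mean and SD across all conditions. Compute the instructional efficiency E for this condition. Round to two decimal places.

z_performance = (49.5 − 63.4) / 13.3 = -13.9000 / 13.3 = -1.0451.
z_effort = (5.77 − 5.35) / 1.04 = 0.4200 / 1.04 = 0.4038.
z_P − z_E = -1.0451 − 0.4038 = -1.4489.
E = -1.4489 / √2 = -1.4489 / 1.41421 = -1.0245 ≈ -1.02.

-1.02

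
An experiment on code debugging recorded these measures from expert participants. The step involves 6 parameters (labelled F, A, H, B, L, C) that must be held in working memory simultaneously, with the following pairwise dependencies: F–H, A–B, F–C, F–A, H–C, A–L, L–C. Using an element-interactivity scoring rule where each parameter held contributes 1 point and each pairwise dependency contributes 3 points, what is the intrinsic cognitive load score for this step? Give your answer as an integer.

27

Count of parameters held simultaneously: 6.
Count of pairwise dependencies listed: 7.
Element contribution: 6 × 1 = 6.
Interaction contribution: 7 × 3 = 21.
Intrinsic load = 6 + 21 = 27.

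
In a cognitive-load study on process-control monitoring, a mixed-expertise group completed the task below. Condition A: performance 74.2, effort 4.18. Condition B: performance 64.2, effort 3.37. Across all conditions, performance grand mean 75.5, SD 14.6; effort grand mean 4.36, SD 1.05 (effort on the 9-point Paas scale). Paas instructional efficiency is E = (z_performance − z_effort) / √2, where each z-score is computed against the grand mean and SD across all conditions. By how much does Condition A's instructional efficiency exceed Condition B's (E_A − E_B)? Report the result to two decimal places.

-0.06

Condition A: z_P = (74.2 − 75.5)/14.6 = -0.0890; z_E = (4.18 − 4.36)/1.05 = -0.1714; E_A = (-0.0890 − (-0.1714))/√2 = 0.0583.
Condition B: z_P = (64.2 − 75.5)/14.6 = -0.7740; z_E = (3.37 − 4.36)/1.05 = -0.9429; E_B = (-0.7740 − (-0.9429))/√2 = 0.1194.
E_A − E_B = 0.0583 − 0.1194 = -0.0611 ≈ -0.06.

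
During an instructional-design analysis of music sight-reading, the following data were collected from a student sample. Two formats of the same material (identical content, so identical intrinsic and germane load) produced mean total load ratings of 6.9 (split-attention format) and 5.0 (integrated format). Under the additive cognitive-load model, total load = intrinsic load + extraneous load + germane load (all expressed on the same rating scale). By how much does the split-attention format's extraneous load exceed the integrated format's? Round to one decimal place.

Intrinsic and germane load are equal across formats, so the difference in total load equals the difference in extraneous load.
Extraneous-load difference = 6.9 − 5.0 = 1.9.

1.9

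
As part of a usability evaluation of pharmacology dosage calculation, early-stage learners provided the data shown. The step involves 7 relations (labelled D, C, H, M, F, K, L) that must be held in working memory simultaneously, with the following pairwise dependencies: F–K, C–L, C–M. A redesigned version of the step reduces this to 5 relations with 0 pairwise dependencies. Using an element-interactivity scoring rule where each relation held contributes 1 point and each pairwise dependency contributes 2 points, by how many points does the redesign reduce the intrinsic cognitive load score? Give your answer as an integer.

8

Original: 7 × 1 + 3 × 2 = 7 + 6 = 13.
Redesigned: 5 × 1 + 0 × 2 = 5 + 0 = 5.
Reduction = 13 − 5 = 8.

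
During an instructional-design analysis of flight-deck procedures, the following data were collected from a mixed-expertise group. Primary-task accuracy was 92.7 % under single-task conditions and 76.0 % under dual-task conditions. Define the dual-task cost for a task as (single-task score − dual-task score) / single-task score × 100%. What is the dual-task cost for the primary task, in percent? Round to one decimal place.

Cost = (92.7 − 76.0) / 92.7 × 100%
     = 16.7000 / 92.7 × 100% = 18.0151%.
≈ 18.0%.

18.0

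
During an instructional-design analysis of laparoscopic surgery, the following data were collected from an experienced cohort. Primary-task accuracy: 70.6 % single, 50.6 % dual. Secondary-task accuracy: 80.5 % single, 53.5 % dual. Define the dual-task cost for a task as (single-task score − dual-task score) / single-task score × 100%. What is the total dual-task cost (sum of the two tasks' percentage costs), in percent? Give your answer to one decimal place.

Primary cost = (70.6 − 50.6) / 70.6 × 100% = 28.3286%.
Secondary cost = (80.5 − 53.5) / 80.5 × 100% = 33.5404%.
Total = 28.3286% + 33.5404% = 61.8690% ≈ 61.9%.

61.9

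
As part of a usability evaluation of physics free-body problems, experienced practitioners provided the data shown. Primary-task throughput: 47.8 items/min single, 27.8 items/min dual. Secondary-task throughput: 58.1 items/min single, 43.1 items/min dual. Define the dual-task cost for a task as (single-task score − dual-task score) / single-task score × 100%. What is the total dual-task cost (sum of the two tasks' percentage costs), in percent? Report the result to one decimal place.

Primary cost = (47.8 − 27.8) / 47.8 × 100% = 41.8410%.
Secondary cost = (58.1 − 43.1) / 58.1 × 100% = 25.8176%.
Total = 41.8410% + 25.8176% = 67.6586% ≈ 67.7%.

67.7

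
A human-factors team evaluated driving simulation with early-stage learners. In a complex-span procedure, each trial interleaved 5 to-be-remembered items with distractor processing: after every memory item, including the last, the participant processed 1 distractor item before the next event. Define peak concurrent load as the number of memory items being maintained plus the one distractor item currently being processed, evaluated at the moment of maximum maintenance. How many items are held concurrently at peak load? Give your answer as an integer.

6

Maintenance is greatest during the distractor(s) after memory item 5: all 5 memory items are being held.
One distractor item is concurrently being processed.
Peak concurrent load = 5 + 1 = 6 items.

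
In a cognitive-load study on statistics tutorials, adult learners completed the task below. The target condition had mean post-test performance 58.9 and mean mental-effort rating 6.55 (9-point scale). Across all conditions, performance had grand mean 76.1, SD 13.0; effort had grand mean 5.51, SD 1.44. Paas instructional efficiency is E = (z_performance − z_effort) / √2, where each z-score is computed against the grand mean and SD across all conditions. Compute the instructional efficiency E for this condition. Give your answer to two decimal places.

z_performance = (58.9 − 76.1) / 13.0 = -17.2000 / 13.0 = -1.3231.
z_effort = (6.55 − 5.51) / 1.44 = 1.0400 / 1.44 = 0.7222.
z_P − z_E = -1.3231 − 0.7222 = -2.0453.
E = -2.0453 / √2 = -2.0453 / 1.41421 = -1.4462 ≈ -1.45.

-1.45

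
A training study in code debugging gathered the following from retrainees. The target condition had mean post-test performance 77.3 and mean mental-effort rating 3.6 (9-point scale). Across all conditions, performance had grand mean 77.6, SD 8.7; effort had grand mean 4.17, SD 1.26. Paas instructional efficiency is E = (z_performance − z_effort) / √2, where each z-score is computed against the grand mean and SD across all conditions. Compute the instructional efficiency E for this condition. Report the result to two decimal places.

z_performance = (77.3 − 77.6) / 8.7 = -0.3000 / 8.7 = -0.0345.
z_effort = (3.6 − 4.17) / 1.26 = -0.5700 / 1.26 = -0.4524.
z_P − z_E = -0.0345 − (-0.4524) = 0.4179.
E = 0.4179 / √2 = 0.4179 / 1.41421 = 0.2955 ≈ 0.30.

0.30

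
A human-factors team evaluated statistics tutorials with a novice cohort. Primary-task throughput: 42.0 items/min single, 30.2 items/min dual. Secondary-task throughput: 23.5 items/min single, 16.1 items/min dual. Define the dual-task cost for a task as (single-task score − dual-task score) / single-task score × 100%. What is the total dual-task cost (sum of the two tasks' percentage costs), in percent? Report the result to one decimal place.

59.6

Primary cost = (42.0 − 30.2) / 42.0 × 100% = 28.0952%.
Secondary cost = (23.5 − 16.1) / 23.5 × 100% = 31.4894%.
Total = 28.0952% + 31.4894% = 59.5846% ≈ 59.6%.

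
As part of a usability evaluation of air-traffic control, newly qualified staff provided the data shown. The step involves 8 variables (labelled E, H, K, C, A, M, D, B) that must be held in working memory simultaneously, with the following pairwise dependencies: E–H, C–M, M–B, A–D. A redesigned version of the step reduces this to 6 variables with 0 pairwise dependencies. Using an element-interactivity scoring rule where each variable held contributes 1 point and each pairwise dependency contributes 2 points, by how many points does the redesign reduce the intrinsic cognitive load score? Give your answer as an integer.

10

Original: 8 × 1 + 4 × 2 = 8 + 8 = 16.
Redesigned: 6 × 1 + 0 × 2 = 6 + 0 = 6.
Reduction = 16 − 6 = 10.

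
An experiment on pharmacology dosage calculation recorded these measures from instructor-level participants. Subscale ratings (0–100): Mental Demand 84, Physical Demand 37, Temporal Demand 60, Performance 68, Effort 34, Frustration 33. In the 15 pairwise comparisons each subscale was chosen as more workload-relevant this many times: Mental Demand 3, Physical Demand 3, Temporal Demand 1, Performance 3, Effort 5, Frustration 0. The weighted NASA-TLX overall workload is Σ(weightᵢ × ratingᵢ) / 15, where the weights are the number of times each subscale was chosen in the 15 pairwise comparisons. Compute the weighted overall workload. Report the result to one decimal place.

The tallies are the weights (they sum to 15).
Weighted sum = 3·84 + 3·37 + 1·60 + 3·68 + 5·34 + 0·33
            = 252 + 111 + 60 + 204 + 170 + 0 = 797.
Overall workload = 797 / 15 = 53.1333 ≈ 53.1.

53.1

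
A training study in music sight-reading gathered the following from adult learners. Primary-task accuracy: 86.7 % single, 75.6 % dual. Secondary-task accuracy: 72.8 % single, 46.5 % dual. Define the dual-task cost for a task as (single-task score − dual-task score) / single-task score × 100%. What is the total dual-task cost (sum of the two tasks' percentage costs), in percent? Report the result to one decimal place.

Primary cost = (86.7 − 75.6) / 86.7 × 100% = 12.8028%.
Secondary cost = (72.8 − 46.5) / 72.8 × 100% = 36.1264%.
Total = 12.8028% + 36.1264% = 48.9292% ≈ 48.9%.

48.9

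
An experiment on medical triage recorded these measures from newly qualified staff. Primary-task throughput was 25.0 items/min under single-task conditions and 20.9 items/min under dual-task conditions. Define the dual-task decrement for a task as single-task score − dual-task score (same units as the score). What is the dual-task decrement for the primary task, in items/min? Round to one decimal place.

4.1

Decrement = 25.0 − 20.9 = 4.1000 items/min ≈ 4.1 items/min.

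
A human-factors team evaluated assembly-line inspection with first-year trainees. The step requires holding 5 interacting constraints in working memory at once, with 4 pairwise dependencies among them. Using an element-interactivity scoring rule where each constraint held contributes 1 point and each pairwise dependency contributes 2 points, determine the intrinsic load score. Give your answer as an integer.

Element contribution: 5 × 1 = 5.
Interaction contribution: 4 × 2 = 8.
Intrinsic load = 5 + 8 = 13.

13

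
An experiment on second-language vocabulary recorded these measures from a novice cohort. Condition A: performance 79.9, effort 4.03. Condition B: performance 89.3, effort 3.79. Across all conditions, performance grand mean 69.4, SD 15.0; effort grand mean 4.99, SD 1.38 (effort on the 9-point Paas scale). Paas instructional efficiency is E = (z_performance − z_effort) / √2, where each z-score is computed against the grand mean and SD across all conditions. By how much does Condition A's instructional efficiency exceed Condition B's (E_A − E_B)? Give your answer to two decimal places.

Condition A: z_P = (79.9 − 69.4)/15.0 = 0.7000; z_E = (4.03 − 4.99)/1.38 = -0.6957; E_A = (0.7000 − (-0.6957))/√2 = 0.9869.
Condition B: z_P = (89.3 − 69.4)/15.0 = 1.3267; z_E = (3.79 − 4.99)/1.38 = -0.8696; E_B = (1.3267 − (-0.8696))/√2 = 1.5530.
E_A − E_B = 0.9869 − 1.5530 = -0.5661 ≈ -0.57.

-0.57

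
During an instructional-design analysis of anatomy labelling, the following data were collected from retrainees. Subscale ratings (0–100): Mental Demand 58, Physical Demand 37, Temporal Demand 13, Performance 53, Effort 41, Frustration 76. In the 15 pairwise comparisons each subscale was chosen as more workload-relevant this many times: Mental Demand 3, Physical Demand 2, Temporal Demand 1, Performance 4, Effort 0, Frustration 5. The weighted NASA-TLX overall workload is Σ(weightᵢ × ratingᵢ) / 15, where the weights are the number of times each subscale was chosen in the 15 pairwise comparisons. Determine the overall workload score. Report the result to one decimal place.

56.9

The tallies are the weights (they sum to 15).
Weighted sum = 3·58 + 2·37 + 1·13 + 4·53 + 0·41 + 5·76
            = 174 + 74 + 13 + 212 + 0 + 380 = 853.
Overall workload = 853 / 15 = 56.8667 ≈ 56.9.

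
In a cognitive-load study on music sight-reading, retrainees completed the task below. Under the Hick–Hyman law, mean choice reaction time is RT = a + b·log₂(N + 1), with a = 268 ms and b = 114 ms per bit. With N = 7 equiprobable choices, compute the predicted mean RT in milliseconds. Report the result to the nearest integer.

610

log₂(7 + 1) = log₂(8) = 3.0000.
RT = 268 + 114 × 3.0000 = 268 + 342.0000 = 610.0000 ms.
≈ 610 ms.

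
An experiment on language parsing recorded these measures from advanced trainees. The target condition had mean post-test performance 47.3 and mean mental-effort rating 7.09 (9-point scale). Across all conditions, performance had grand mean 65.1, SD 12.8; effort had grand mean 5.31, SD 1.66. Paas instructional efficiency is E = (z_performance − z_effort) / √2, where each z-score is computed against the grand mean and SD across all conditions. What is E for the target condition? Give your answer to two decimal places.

-1.74

z_performance = (47.3 − 65.1) / 12.8 = -17.8000 / 12.8 = -1.3906.
z_effort = (7.09 − 5.31) / 1.66 = 1.7800 / 1.66 = 1.0723.
z_P − z_E = -1.3906 − 1.0723 = -2.4629.
E = -2.4629 / √2 = -2.4629 / 1.41421 = -1.7415 ≈ -1.74.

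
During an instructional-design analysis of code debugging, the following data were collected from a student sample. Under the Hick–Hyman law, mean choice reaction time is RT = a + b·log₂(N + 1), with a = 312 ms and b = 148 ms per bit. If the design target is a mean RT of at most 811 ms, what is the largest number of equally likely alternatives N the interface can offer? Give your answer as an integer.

Set 312 + 148·log₂(N + 1) ≤ 811.
log₂(N + 1) ≤ (811 − 312) / 148 = 3.3716.
N + 1 ≤ 2^3.3716 = 10.3503.
N ≤ 9.3503, so the largest integer N is 9.

9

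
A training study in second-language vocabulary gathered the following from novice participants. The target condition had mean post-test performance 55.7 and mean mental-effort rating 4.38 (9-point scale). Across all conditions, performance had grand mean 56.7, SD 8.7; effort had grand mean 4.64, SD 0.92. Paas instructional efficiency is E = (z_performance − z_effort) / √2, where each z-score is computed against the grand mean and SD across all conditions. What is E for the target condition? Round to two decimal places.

0.12

z_performance = (55.7 − 56.7) / 8.7 = -1.0000 / 8.7 = -0.1149.
z_effort = (4.38 − 4.64) / 0.92 = -0.2600 / 0.92 = -0.2826.
z_P − z_E = -0.1149 − (-0.2826) = 0.1677.
E = 0.1677 / √2 = 0.1677 / 1.41421 = 0.1186 ≈ 0.12.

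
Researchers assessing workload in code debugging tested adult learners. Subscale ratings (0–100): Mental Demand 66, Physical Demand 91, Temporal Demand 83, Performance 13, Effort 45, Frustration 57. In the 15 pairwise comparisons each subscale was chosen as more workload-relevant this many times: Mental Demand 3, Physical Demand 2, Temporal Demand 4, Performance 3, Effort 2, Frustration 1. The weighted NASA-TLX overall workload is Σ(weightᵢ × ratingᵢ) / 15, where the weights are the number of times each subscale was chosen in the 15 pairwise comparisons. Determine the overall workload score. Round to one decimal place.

The tallies are the weights (they sum to 15).
Weighted sum = 3·66 + 2·91 + 4·83 + 3·13 + 2·45 + 1·57
            = 198 + 182 + 332 + 39 + 90 + 57 = 898.
Overall workload = 898 / 15 = 59.8667 ≈ 59.9.

59.9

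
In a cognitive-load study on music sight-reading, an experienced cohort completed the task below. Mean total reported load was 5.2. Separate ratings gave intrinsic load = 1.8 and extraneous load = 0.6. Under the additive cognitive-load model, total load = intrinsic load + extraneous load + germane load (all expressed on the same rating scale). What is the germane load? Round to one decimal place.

2.8

germane load = total − intrinsic − extraneous
             = 5.2 − 1.8 − 0.6 = 2.8.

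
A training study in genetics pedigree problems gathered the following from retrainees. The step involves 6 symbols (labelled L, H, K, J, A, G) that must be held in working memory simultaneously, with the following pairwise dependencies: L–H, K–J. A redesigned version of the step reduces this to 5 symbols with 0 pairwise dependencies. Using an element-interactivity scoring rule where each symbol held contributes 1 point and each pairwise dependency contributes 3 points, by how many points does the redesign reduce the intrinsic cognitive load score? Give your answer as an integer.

Original: 6 × 1 + 2 × 3 = 6 + 6 = 12.
Redesigned: 5 × 1 + 0 × 3 = 5 + 0 = 5.
Reduction = 12 − 5 = 7.

7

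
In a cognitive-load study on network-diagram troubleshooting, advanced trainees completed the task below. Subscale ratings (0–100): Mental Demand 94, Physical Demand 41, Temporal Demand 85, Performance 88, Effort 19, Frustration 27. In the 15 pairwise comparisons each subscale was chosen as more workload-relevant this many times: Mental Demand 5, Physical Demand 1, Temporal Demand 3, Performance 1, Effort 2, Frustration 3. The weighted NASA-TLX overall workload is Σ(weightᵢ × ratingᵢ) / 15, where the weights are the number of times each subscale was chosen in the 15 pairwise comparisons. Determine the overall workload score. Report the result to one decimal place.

64.9

The tallies are the weights (they sum to 15).
Weighted sum = 5·94 + 1·41 + 3·85 + 1·88 + 2·19 + 3·27
            = 470 + 41 + 255 + 88 + 38 + 81 = 973.
Overall workload = 973 / 15 = 64.8667 ≈ 64.9.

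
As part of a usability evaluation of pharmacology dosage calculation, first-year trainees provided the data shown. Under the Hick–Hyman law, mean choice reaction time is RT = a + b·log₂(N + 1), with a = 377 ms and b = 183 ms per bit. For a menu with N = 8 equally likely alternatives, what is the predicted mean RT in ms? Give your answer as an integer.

log₂(8 + 1) = log₂(9) = 3.1699.
RT = 377 + 183 × 3.1699 = 377 + 580.0917 = 957.0917 ms.
≈ 957 ms.

957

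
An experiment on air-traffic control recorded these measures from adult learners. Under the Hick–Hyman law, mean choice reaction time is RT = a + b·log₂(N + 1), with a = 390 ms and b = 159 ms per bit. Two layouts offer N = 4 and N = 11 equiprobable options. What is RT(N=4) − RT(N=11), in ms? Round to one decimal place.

-200.8

RT(4) = 390 + 159·log₂(5) = 390 + 159·2.3219 = 759.1821 ms.
RT(11) = 390 + 159·log₂(12) = 390 + 159·3.5850 = 960.0150 ms.
Difference = 759.1821 − 960.0150 = -200.8329 ≈ -200.8 ms.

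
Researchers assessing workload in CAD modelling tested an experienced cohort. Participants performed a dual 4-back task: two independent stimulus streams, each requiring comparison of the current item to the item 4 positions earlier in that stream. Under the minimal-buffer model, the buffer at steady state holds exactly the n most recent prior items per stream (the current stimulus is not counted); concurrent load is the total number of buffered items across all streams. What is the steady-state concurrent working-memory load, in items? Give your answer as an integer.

8

Each stream's buffer holds its 4 most recent prior items.
Two independent streams: 2 × 4 = 8 buffered items at steady state.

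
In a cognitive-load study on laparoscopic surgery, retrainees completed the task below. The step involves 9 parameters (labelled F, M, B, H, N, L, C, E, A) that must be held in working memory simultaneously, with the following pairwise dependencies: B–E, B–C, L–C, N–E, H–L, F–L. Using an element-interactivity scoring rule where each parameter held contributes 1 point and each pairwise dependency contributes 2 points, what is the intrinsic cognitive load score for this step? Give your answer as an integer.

21

Count of parameters held simultaneously: 9.
Count of pairwise dependencies listed: 6.
Element contribution: 9 × 1 = 9.
Interaction contribution: 6 × 2 = 12.
Intrinsic load = 9 + 12 = 21.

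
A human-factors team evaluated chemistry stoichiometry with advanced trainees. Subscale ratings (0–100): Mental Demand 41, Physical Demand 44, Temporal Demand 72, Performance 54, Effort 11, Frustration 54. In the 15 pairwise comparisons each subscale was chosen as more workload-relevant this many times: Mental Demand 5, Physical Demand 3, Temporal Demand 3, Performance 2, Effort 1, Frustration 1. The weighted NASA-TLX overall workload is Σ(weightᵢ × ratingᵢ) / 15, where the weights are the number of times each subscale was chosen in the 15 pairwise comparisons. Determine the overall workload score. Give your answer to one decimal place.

The tallies are the weights (they sum to 15).
Weighted sum = 5·41 + 3·44 + 3·72 + 2·54 + 1·11 + 1·54
            = 205 + 132 + 216 + 108 + 11 + 54 = 726.
Overall workload = 726 / 15 = 48.4000 ≈ 48.4.

48.4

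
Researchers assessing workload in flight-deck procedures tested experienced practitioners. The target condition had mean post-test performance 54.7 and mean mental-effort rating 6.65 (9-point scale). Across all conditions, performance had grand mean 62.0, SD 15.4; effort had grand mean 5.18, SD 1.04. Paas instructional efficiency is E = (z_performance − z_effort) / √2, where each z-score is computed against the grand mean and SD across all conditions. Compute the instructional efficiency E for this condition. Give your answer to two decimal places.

-1.33

z_performance = (54.7 − 62.0) / 15.4 = -7.3000 / 15.4 = -0.4740.
z_effort = (6.65 − 5.18) / 1.04 = 1.4700 / 1.04 = 1.4135.
z_P − z_E = -0.4740 − 1.4135 = -1.8875.
E = -1.8875 / √2 = -1.8875 / 1.41421 = -1.3347 ≈ -1.33.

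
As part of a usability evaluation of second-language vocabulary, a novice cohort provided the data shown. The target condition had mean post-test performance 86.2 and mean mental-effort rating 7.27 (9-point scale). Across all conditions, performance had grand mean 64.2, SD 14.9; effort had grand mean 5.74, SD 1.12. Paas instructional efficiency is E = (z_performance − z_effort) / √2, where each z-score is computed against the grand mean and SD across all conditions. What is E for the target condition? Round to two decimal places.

z_performance = (86.2 − 64.2) / 14.9 = 22.0000 / 14.9 = 1.4765.
z_effort = (7.27 − 5.74) / 1.12 = 1.5300 / 1.12 = 1.3661.
z_P − z_E = 1.4765 − 1.3661 = 0.1104.
E = 0.1104 / √2 = 0.1104 / 1.41421 = 0.0781 ≈ 0.08.

0.08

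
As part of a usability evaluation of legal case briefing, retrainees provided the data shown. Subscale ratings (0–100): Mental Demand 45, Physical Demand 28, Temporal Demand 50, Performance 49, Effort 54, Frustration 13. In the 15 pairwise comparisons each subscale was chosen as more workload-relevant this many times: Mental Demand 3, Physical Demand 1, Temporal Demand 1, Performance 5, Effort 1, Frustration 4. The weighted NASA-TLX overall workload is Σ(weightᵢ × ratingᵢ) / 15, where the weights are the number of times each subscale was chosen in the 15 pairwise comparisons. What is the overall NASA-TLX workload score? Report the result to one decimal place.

The tallies are the weights (they sum to 15).
Weighted sum = 3·45 + 1·28 + 1·50 + 5·49 + 1·54 + 4·13
            = 135 + 28 + 50 + 245 + 54 + 52 = 564.
Overall workload = 564 / 15 = 37.6000 ≈ 37.6.

37.6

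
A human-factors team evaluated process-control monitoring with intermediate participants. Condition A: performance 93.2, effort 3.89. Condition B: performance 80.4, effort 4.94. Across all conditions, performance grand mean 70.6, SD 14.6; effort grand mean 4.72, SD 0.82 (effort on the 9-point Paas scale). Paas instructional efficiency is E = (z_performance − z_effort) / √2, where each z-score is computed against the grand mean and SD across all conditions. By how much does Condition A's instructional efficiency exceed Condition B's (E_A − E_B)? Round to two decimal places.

Condition A: z_P = (93.2 − 70.6)/14.6 = 1.5479; z_E = (3.89 − 4.72)/0.82 = -1.0122; E_A = (1.5479 − (-1.0122))/√2 = 1.8103.
Condition B: z_P = (80.4 − 70.6)/14.6 = 0.6712; z_E = (4.94 − 4.72)/0.82 = 0.2683; E_B = (0.6712 − 0.2683)/√2 = 0.2849.
E_A − E_B = 1.8103 − 0.2849 = 1.5254 ≈ 1.53.

1.53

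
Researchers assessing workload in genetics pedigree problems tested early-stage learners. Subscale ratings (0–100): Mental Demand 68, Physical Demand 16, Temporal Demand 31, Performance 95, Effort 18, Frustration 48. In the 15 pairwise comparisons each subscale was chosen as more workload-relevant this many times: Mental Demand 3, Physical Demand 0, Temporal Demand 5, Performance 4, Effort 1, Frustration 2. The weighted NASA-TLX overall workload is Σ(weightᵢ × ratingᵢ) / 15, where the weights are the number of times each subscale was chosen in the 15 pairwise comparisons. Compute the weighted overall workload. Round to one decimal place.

The tallies are the weights (they sum to 15).
Weighted sum = 3·68 + 0·16 + 5·31 + 4·95 + 1·18 + 2·48
            = 204 + 0 + 155 + 380 + 18 + 96 = 853.
Overall workload = 853 / 15 = 56.8667 ≈ 56.9.

56.9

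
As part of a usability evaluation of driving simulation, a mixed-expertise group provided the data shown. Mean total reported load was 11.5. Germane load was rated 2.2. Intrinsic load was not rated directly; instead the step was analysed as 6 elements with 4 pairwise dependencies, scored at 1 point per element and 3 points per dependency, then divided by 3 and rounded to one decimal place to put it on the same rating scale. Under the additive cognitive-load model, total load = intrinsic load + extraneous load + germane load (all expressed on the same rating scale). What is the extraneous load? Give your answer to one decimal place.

Intrinsic (element-interactivity): (6 × 1 + 4 × 3) / 3 = 18 / 3 = 6.0000 → 6.0.
extraneous load = total − intrinsic − germane
             = 11.5 − 6.0 − 2.2 = 3.3.

3.3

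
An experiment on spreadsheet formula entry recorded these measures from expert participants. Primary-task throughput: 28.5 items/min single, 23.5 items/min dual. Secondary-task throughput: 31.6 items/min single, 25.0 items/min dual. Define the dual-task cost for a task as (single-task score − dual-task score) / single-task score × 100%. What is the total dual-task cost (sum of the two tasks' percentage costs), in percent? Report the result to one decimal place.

38.4

Primary cost = (28.5 − 23.5) / 28.5 × 100% = 17.5439%.
Secondary cost = (31.6 − 25.0) / 31.6 × 100% = 20.8861%.
Total = 17.5439% + 20.8861% = 38.4300% ≈ 38.4%.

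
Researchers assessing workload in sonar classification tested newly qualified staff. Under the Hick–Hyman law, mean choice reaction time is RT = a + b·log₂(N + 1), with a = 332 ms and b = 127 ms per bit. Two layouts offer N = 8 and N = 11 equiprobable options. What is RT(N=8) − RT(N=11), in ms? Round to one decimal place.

RT(8) = 332 + 127·log₂(9) = 332 + 127·3.1699 = 734.5773 ms.
RT(11) = 332 + 127·log₂(12) = 332 + 127·3.5850 = 787.2950 ms.
Difference = 734.5773 − 787.2950 = -52.7177 ≈ -52.7 ms.

-52.7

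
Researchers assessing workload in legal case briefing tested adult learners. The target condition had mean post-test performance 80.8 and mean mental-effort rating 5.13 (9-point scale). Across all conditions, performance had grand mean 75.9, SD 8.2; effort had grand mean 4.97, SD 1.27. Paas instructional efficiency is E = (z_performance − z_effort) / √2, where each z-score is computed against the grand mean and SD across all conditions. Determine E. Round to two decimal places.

z_performance = (80.8 − 75.9) / 8.2 = 4.9000 / 8.2 = 0.5976.
z_effort = (5.13 − 4.97) / 1.27 = 0.1600 / 1.27 = 0.1260.
z_P − z_E = 0.5976 − 0.1260 = 0.4716.
E = 0.4716 / √2 = 0.4716 / 1.41421 = 0.3335 ≈ 0.33.

0.33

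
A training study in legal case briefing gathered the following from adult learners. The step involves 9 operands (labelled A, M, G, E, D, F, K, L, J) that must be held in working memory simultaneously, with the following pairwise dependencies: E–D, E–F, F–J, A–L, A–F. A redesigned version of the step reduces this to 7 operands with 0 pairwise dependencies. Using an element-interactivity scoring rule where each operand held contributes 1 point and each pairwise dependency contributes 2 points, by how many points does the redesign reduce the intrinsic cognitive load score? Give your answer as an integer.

Original: 9 × 1 + 5 × 2 = 9 + 10 = 19.
Redesigned: 7 × 1 + 0 × 2 = 7 + 0 = 7.
Reduction = 19 − 7 = 12.

12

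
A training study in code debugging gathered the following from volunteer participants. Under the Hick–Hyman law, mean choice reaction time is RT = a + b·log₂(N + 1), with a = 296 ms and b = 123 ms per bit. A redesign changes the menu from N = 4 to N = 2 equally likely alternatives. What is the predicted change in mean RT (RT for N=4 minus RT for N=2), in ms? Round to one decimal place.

90.6

RT(4) = 296 + 123·log₂(5) = 296 + 123·2.3219 = 581.5937 ms.
RT(2) = 296 + 123·log₂(3) = 296 + 123·1.5850 = 490.9550 ms.
Difference = 581.5937 − 490.9550 = 90.6387 ≈ 90.6 ms.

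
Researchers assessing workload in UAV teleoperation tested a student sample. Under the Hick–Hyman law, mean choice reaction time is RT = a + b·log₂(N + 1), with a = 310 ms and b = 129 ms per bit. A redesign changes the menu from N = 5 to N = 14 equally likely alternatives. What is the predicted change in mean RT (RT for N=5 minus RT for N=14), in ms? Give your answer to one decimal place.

-170.5

RT(5) = 310 + 129·log₂(6) = 310 + 129·2.5850 = 643.4650 ms.
RT(14) = 310 + 129·log₂(15) = 310 + 129·3.9069 = 813.9901 ms.
Difference = 643.4650 − 813.9901 = -170.5251 ≈ -170.5 ms.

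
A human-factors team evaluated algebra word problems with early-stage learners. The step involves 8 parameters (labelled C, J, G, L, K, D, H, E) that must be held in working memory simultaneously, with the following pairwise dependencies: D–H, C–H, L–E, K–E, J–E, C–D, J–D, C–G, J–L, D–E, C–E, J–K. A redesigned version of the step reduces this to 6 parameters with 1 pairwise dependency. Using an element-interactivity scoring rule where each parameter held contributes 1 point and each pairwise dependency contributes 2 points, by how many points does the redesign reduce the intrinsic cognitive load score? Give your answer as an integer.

24

Original: 8 × 1 + 12 × 2 = 8 + 24 = 32.
Redesigned: 6 × 1 + 1 × 2 = 6 + 2 = 8.
Reduction = 32 − 8 = 24.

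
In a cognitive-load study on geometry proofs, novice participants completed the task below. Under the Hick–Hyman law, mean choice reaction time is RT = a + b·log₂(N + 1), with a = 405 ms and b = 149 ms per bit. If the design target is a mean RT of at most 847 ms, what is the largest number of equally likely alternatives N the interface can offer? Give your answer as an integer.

6

Set 405 + 149·log₂(N + 1) ≤ 847.
log₂(N + 1) ≤ (847 − 405) / 149 = 2.9664.
N + 1 ≤ 2^2.9664 = 7.8158.
N ≤ 6.8158, so the largest integer N is 6.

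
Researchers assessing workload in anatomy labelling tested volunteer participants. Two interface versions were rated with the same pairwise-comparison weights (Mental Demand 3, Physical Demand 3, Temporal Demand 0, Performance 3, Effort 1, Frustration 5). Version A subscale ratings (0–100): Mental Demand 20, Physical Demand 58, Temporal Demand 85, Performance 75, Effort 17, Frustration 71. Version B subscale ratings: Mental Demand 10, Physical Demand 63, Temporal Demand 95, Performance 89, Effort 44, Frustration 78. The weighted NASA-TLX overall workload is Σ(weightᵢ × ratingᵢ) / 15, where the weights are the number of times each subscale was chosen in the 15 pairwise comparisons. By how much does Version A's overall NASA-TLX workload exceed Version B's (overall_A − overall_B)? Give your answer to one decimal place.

-5.9

Version A weighted sum = 3·20 + 3·58 + 0·85 + 3·75 + 1·17 + 5·71 = 60 + 174 + 0 + 225 + 17 + 355 = 831; overall_A = 831/15 = 55.4000.
Version B weighted sum = 3·10 + 3·63 + 0·95 + 3·89 + 1·44 + 5·78 = 30 + 189 + 0 + 267 + 44 + 390 = 920; overall_B = 920/15 = 61.3333.
Difference = 55.4000 − 61.3333 = -5.9333 ≈ -5.9.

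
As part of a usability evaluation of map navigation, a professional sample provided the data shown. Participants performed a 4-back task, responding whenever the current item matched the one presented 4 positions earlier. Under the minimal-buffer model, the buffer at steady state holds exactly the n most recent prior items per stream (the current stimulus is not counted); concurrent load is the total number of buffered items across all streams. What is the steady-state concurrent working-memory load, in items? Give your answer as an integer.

The buffer holds the 4 most recent prior items.
Steady-state concurrent load = 4 items.

4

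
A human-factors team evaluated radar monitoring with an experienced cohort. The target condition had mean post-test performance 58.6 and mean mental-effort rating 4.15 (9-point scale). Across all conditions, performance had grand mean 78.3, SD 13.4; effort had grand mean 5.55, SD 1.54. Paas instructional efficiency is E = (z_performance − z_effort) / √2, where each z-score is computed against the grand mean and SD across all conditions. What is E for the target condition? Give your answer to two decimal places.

z_performance = (58.6 − 78.3) / 13.4 = -19.7000 / 13.4 = -1.4701.
z_effort = (4.15 − 5.55) / 1.54 = -1.4000 / 1.54 = -0.9091.
z_P − z_E = -1.4701 − (-0.9091) = -0.5610.
E = -0.5610 / √2 = -0.5610 / 1.41421 = -0.3967 ≈ -0.40.

-0.40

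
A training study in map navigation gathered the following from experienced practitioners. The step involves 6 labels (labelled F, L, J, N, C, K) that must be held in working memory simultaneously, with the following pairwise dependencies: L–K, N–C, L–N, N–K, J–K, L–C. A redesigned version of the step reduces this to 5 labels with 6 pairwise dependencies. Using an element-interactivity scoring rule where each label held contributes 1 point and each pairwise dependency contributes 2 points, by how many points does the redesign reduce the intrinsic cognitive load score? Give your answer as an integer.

1

Original: 6 × 1 + 6 × 2 = 6 + 12 = 18.
Redesigned: 5 × 1 + 6 × 2 = 5 + 12 = 17.
Reduction = 18 − 17 = 1.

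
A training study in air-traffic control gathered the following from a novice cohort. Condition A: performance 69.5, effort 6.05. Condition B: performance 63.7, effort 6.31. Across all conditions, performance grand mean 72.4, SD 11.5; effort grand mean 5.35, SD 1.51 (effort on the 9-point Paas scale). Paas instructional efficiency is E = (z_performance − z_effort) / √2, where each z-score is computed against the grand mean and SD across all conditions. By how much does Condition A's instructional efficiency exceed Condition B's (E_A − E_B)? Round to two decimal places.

0.48

Condition A: z_P = (69.5 − 72.4)/11.5 = -0.2522; z_E = (6.05 − 5.35)/1.51 = 0.4636; E_A = (-0.2522 − 0.4636)/√2 = -0.5061.
Condition B: z_P = (63.7 − 72.4)/11.5 = -0.7565; z_E = (6.31 − 5.35)/1.51 = 0.6358; E_B = (-0.7565 − 0.6358)/√2 = -0.9845.
E_A − E_B = -0.5061 − (-0.9845) = 0.4784 ≈ 0.48.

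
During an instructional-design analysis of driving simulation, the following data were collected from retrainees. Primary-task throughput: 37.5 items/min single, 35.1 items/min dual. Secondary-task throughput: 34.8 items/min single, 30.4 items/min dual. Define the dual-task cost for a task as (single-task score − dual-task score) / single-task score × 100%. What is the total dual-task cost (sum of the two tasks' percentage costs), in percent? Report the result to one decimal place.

19.0

Primary cost = (37.5 − 35.1) / 37.5 × 100% = 6.4000%.
Secondary cost = (34.8 − 30.4) / 34.8 × 100% = 12.6437%.
Total = 6.4000% + 12.6437% = 19.0437% ≈ 19.0%.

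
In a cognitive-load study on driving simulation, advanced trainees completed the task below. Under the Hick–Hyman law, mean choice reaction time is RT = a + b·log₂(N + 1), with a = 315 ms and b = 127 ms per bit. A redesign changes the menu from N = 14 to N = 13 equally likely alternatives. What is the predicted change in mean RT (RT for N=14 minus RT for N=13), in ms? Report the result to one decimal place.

RT(14) = 315 + 127·log₂(15) = 315 + 127·3.9069 = 811.1763 ms.
RT(13) = 315 + 127·log₂(14) = 315 + 127·3.8074 = 798.5398 ms.
Difference = 811.1763 − 798.5398 = 12.6365 ≈ 12.6 ms.

12.6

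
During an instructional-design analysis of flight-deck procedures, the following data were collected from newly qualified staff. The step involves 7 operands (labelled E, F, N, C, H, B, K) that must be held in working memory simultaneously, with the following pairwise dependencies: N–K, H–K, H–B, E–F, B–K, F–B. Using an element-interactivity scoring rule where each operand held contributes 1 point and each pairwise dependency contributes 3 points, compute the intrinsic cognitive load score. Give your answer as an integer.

25

Count of operands held simultaneously: 7.
Count of pairwise dependencies listed: 6.
Element contribution: 7 × 1 = 7.
Interaction contribution: 6 × 3 = 18.
Intrinsic load = 7 + 18 = 25.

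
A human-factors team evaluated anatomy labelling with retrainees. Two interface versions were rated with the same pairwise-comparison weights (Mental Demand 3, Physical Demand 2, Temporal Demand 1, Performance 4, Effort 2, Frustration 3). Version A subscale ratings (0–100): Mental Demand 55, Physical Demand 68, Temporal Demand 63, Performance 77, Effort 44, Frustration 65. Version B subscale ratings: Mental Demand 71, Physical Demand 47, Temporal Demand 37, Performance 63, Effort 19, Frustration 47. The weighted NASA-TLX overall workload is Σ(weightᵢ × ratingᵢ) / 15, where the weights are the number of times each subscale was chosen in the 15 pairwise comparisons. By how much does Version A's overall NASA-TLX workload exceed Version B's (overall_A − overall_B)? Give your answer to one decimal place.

Version A weighted sum = 3·55 + 2·68 + 1·63 + 4·77 + 2·44 + 3·65 = 165 + 136 + 63 + 308 + 88 + 195 = 955; overall_A = 955/15 = 63.6667.
Version B weighted sum = 3·71 + 2·47 + 1·37 + 4·63 + 2·19 + 3·47 = 213 + 94 + 37 + 252 + 38 + 141 = 775; overall_B = 775/15 = 51.6667.
Difference = 63.6667 − 51.6667 = 12.0000 ≈ 12.0.

12.0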